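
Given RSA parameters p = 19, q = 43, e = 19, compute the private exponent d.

Step 1: n = 19 * 43 = 817.
Step 2: phi(n) = 18 * 42 = 756.
Step 3: Find d such that 19 * d = 1 (mod 756).
Step 4: d = 19^(-1) mod 756 = 199.
Verification: 19 * 199 = 3781 = 5 * 756 + 1.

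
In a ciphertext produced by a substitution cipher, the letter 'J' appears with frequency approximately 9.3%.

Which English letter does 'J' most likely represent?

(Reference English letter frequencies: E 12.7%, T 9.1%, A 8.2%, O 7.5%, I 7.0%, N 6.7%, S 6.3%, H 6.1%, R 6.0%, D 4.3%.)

Step 1: The observed frequency is 9.3%.
Step 2: Compare with English frequencies:
  E: 12.7% (difference: 3.4%)
  T: 9.1% (difference: 0.2%) <-- closest
  A: 8.2% (difference: 1.1%)
  O: 7.5% (difference: 1.8%)
  I: 7.0% (difference: 2.3%)
  N: 6.7% (difference: 2.6%)
  S: 6.3% (difference: 3.0%)
  H: 6.1% (difference: 3.2%)
  R: 6.0% (difference: 3.3%)
  D: 4.3% (difference: 5.0%)
Step 3: 'J' most likely represents 'T' (frequency 9.1%).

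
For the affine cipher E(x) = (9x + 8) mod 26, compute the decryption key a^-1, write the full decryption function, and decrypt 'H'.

Step 1: Find a^-1, the modular inverse of 9 mod 26.
Step 2: We need 9 * a^-1 = 1 (mod 26).
Step 3: 9 * 3 = 27 = 1 * 26 + 1, so a^-1 = 3.
Step 4: D(y) = 3(y - 8) mod 26.
Step 5: Apply to 'H' (y = 7): D(7) = 3 * (7 - 8) mod 26 = 3 * -1 mod 26 = 23 -> 'X'.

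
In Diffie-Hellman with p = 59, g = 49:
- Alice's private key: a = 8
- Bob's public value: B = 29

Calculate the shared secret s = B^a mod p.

Step 1: s = B^a mod p = 29^8 mod 59.
  29^1 mod 59 = 29
  29^2 mod 59 = (29 * 29) mod 59 = 15
  29^3 mod 59 = (15 * 29) mod 59 = 22
  29^4 mod 59 = (22 * 29) mod 59 = 48
  29^5 mod 59 = (48 * 29) mod 59 = 35
  29^6 mod 59 = (35 * 29) mod 59 = 12
  29^7 mod 59 = (12 * 29) mod 59 = 53
  29^8 mod 59 = (53 * 29) mod 59 = 3
Result: shared secret = 3.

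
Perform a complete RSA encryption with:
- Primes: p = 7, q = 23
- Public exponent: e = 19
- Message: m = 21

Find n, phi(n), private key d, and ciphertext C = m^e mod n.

Step 1: n = 7 * 23 = 161.
Step 2: phi(n) = (7-1)(23-1) = 6 * 22 = 132.
Step 3: Find d = 19^(-1) mod 132 = 7.
  Verify: 19 * 7 = 133 = 1 (mod 132).
Step 4: C = 21^19 mod 161 = 112.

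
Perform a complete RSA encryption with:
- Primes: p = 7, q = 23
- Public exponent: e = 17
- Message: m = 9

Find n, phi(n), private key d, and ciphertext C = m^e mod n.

Step 1: n = 7 * 23 = 161.
Step 2: phi(n) = (7-1)(23-1) = 6 * 22 = 132.
Step 3: Find d = 17^(-1) mod 132 = 101.
  Verify: 17 * 101 = 1717 = 1 (mod 132).
Step 4: C = 9^17 mod 161 = 95.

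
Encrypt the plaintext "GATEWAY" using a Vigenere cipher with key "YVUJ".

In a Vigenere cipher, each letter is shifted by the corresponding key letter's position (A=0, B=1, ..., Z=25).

Step 1: Repeat key to match plaintext length:
  Plaintext: GATEWAY
  Key:       YVUJYVU
Step 2: Encrypt each letter:
  G(6) + Y(24) = (6+24) mod 26 = 4 = E
  A(0) + V(21) = (0+21) mod 26 = 21 = V
  T(19) + U(20) = (19+20) mod 26 = 13 = N
  E(4) + J(9) = (4+9) mod 26 = 13 = N
  W(22) + Y(24) = (22+24) mod 26 = 20 = U
  A(0) + V(21) = (0+21) mod 26 = 21 = V
  Y(24) + U(20) = (24+20) mod 26 = 18 = S
Ciphertext: EVNNUVS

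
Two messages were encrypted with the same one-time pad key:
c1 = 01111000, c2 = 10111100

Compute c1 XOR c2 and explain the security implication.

Step 1: c1 XOR c2 = (m1 XOR k) XOR (m2 XOR k).
Step 2: By XOR associativity/commutativity: = m1 XOR m2 XOR k XOR k = m1 XOR m2.
Step 3: 01111000 XOR 10111100 = 11000100 = 196.
Step 4: The key cancels out! An attacker learns m1 XOR m2 = 196, revealing the relationship between plaintexts.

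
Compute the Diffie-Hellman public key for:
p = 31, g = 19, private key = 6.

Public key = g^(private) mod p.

Step 1: A = g^a mod p = 19^6 mod 31.
  19^1 mod 31 = 19
  19^2 mod 31 = (19 * 19) mod 31 = 20
  19^3 mod 31 = (20 * 19) mod 31 = 8
  19^4 mod 31 = (8 * 19) mod 31 = 28
  19^5 mod 31 = (28 * 19) mod 31 = 5
  19^6 mod 31 = (5 * 19) mod 31 = 2
Result: A = 2.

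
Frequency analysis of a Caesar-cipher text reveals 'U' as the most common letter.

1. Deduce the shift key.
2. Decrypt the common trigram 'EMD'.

Step 1: In English, 'E' is the most frequent letter (12.7%).
Step 2: The most frequent ciphertext letter is 'U' (position 20).
Step 3: Shift = (20 - 4) mod 26 = 16.
Step 4: Decrypt 'EMD' by shifting back 16:
  E -> O
  M -> W
  D -> N
Step 5: 'EMD' decrypts to 'OWN'.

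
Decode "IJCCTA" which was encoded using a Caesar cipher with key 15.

Step 1: Reverse the shift by subtracting 15 from each letter position.
  I (position 8) -> position (8-15) mod 26 = 19 -> T
  J (position 9) -> position (9-15) mod 26 = 20 -> U
  C (position 2) -> position (2-15) mod 26 = 13 -> N
  C (position 2) -> position (2-15) mod 26 = 13 -> N
  T (position 19) -> position (19-15) mod 26 = 4 -> E
  A (position 0) -> position (0-15) mod 26 = 11 -> L
Decrypted message: TUNNEL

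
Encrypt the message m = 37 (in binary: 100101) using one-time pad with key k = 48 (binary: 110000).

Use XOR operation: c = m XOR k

Step 1: Write out the XOR operation bit by bit:
  Message: 100101
  Key:     110000
  XOR:     010101
Step 2: Convert to decimal: 010101 = 21.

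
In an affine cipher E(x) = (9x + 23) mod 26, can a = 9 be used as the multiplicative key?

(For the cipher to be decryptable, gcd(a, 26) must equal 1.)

Step 1: Compute gcd(9, 26).
Step 2: gcd(9, 26) = 1.
Since gcd = 1, 9 is coprime with 26, so it is a valid key.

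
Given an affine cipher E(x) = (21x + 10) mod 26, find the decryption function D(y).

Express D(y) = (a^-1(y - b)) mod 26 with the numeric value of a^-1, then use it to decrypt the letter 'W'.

Step 1: Find a^-1, the modular inverse of 21 mod 26.
Step 2: We need 21 * a^-1 = 1 (mod 26).
Step 3: 21 * 5 = 105 = 4 * 26 + 1, so a^-1 = 5.
Step 4: D(y) = 5(y - 10) mod 26.
Step 5: Apply to 'W' (y = 22): D(22) = 5 * (22 - 10) mod 26 = 5 * 12 mod 26 = 8 -> 'I'.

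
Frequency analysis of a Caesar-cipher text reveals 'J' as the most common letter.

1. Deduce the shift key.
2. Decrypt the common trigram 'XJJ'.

Step 1: In English, 'E' is the most frequent letter (12.7%).
Step 2: The most frequent ciphertext letter is 'J' (position 9).
Step 3: Shift = (9 - 4) mod 26 = 5.
Step 4: Decrypt 'XJJ' by shifting back 5:
  X -> S
  J -> E
  J -> E
Step 5: 'XJJ' decrypts to 'SEE'.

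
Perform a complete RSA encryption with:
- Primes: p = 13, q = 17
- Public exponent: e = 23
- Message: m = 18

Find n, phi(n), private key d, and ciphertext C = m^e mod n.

Step 1: n = 13 * 17 = 221.
Step 2: phi(n) = (13-1)(17-1) = 12 * 16 = 192.
Step 3: Find d = 23^(-1) mod 192 = 167.
  Verify: 23 * 167 = 3841 = 1 (mod 192).
Step 4: C = 18^23 mod 221 = 86.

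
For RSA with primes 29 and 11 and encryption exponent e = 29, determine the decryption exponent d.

Step 1: n = 29 * 11 = 319.
Step 2: phi(n) = 28 * 10 = 280.
Step 3: Find d such that 29 * d = 1 (mod 280).
Step 4: d = 29^(-1) mod 280 = 29.
Verification: 29 * 29 = 841 = 3 * 280 + 1.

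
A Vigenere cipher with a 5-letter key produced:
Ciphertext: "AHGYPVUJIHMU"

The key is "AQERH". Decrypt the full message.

Step 1: Key 'AQERH' has length 5. Extended key: AQERHAQERHAQ
Step 2: Decrypt each position:
  A(0) - A(0) = 0 = A
  H(7) - Q(16) = 17 = R
  G(6) - E(4) = 2 = C
  Y(24) - R(17) = 7 = H
  P(15) - H(7) = 8 = I
  V(21) - A(0) = 21 = V
  U(20) - Q(16) = 4 = E
  J(9) - E(4) = 5 = F
  I(8) - R(17) = 17 = R
  H(7) - H(7) = 0 = A
  M(12) - A(0) = 12 = M
  U(20) - Q(16) = 4 = E
Plaintext: ARCHIVEFRAME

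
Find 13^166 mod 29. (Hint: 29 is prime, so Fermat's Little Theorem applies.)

Step 1: Since 29 is prime, by Fermat's Little Theorem: 13^28 = 1 (mod 29).
Step 2: Reduce exponent: 166 mod 28 = 26.
Step 3: So 13^166 = 13^26 (mod 29).
Step 4: 13^26 mod 29 = 23.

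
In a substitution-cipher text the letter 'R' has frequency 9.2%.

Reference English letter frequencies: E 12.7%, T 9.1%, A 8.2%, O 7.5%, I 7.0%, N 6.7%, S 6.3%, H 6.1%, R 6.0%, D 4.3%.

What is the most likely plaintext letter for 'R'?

Step 1: The observed frequency is 9.2%.
Step 2: Compare with English frequencies:
  E: 12.7% (difference: 3.5%)
  T: 9.1% (difference: 0.1%) <-- closest
  A: 8.2% (difference: 1.0%)
  O: 7.5% (difference: 1.7%)
  I: 7.0% (difference: 2.2%)
  N: 6.7% (difference: 2.5%)
  S: 6.3% (difference: 2.9%)
  H: 6.1% (difference: 3.1%)
  R: 6.0% (difference: 3.2%)
  D: 4.3% (difference: 4.9%)
Step 3: 'R' most likely represents 'T' (frequency 9.1%).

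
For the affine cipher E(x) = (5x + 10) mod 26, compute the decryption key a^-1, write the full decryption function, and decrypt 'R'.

Step 1: Find a^-1, the modular inverse of 5 mod 26.
Step 2: We need 5 * a^-1 = 1 (mod 26).
Step 3: 5 * 21 = 105 = 4 * 26 + 1, so a^-1 = 21.
Step 4: D(y) = 21(y - 10) mod 26.
Step 5: Apply to 'R' (y = 17): D(17) = 21 * (17 - 10) mod 26 = 21 * 7 mod 26 = 17 -> 'R'.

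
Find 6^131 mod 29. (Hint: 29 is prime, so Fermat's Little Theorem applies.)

Step 1: Since 29 is prime, by Fermat's Little Theorem: 6^28 = 1 (mod 29).
Step 2: Reduce exponent: 131 mod 28 = 19.
Step 3: So 6^131 = 6^19 (mod 29).
Step 4: 6^19 mod 29 = 4.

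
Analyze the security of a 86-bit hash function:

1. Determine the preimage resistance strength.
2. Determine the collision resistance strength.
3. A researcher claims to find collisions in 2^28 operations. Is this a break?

Step 1: Preimage resistance requires brute-force of 2^86 operations.
Step 2: Collision resistance (birthday bound) = 2^(86/2) = 2^43.
Step 3: The claimed attack costs 2^28 operations.
Step 4: Since 2^28 < 2^43, the claimed attack beats the generic birthday bound, so collision resistance is broken.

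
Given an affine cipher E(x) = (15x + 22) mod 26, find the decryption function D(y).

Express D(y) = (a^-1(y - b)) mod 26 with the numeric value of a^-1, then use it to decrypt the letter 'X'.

Step 1: Find a^-1, the modular inverse of 15 mod 26.
Step 2: We need 15 * a^-1 = 1 (mod 26).
Step 3: 15 * 7 = 105 = 4 * 26 + 1, so a^-1 = 7.
Step 4: D(y) = 7(y - 22) mod 26.
Step 5: Apply to 'X' (y = 23): D(23) = 7 * (23 - 22) mod 26 = 7 * 1 mod 26 = 7 -> 'H'.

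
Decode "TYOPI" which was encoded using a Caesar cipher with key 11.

Step 1: Reverse the shift by subtracting 11 from each letter position.
  T (position 19) -> position (19-11) mod 26 = 8 -> I
  Y (position 24) -> position (24-11) mod 26 = 13 -> N
  O (position 14) -> position (14-11) mod 26 = 3 -> D
  P (position 15) -> position (15-11) mod 26 = 4 -> E
  I (position 8) -> position (8-11) mod 26 = 23 -> X
Decrypted message: INDEX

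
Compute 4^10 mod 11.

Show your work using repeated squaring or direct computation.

Step 1: Compute 4^10 mod 11 step by step, reducing modulo 11 at each step.
  4^1 mod 11 = 4
  4^2 mod 11 = (4 * 4) mod 11 = 5
  4^3 mod 11 = (5 * 4) mod 11 = 9
  4^4 mod 11 = (9 * 4) mod 11 = 3
  4^5 mod 11 = (3 * 4) mod 11 = 1
  4^6 mod 11 = (1 * 4) mod 11 = 4
  4^7 mod 11 = (4 * 4) mod 11 = 5
  4^8 mod 11 = (5 * 4) mod 11 = 9
  4^9 mod 11 = (9 * 4) mod 11 = 3
  4^10 mod 11 = (3 * 4) mod 11 = 1
Step 2: Result = 1.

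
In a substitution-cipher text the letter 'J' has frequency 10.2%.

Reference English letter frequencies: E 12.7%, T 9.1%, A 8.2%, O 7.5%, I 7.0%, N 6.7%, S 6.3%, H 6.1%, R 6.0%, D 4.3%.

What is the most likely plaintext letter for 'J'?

Step 1: The observed frequency is 10.2%.
Step 2: Compare with English frequencies:
  E: 12.7% (difference: 2.5%)
  T: 9.1% (difference: 1.1%) <-- closest
  A: 8.2% (difference: 2.0%)
  O: 7.5% (difference: 2.7%)
  I: 7.0% (difference: 3.2%)
  N: 6.7% (difference: 3.5%)
  S: 6.3% (difference: 3.9%)
  H: 6.1% (difference: 4.1%)
  R: 6.0% (difference: 4.2%)
  D: 4.3% (difference: 5.9%)
Step 3: 'J' most likely represents 'T' (frequency 9.1%).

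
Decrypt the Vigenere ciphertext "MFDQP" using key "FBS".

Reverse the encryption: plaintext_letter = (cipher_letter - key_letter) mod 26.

Step 1: Extend key: FBSFB
Step 2: Decrypt each letter (c - k) mod 26:
  M(12) - F(5) = (12-5) mod 26 = 7 = H
  F(5) - B(1) = (5-1) mod 26 = 4 = E
  D(3) - S(18) = (3-18) mod 26 = 11 = L
  Q(16) - F(5) = (16-5) mod 26 = 11 = L
  P(15) - B(1) = (15-1) mod 26 = 14 = O
Plaintext: HELLO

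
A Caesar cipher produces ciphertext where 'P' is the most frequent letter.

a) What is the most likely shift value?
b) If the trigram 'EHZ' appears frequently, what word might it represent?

Step 1: In English, 'E' is the most frequent letter (12.7%).
Step 2: The most frequent ciphertext letter is 'P' (position 15).
Step 3: Shift = (15 - 4) mod 26 = 11.
Step 4: Decrypt 'EHZ' by shifting back 11:
  E -> T
  H -> W
  Z -> O
Step 5: 'EHZ' decrypts to 'TWO'.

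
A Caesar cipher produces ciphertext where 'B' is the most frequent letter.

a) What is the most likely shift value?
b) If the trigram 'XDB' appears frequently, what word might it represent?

Step 1: In English, 'E' is the most frequent letter (12.7%).
Step 2: The most frequent ciphertext letter is 'B' (position 1).
Step 3: Shift = (1 - 4) mod 26 = 23.
Step 4: Decrypt 'XDB' by shifting back 23:
  X -> A
  D -> G
  B -> E
Step 5: 'XDB' decrypts to 'AGE'.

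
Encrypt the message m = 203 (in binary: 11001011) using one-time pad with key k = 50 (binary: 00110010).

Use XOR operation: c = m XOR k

Step 1: Write out the XOR operation bit by bit:
  Message: 11001011
  Key:     00110010
  XOR:     11111001
Step 2: Convert to decimal: 11111001 = 249.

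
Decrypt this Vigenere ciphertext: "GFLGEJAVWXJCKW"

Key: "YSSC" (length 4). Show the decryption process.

Step 1: Key 'YSSC' has length 4. Extended key: YSSCYSSCYSSCYS
Step 2: Decrypt each position:
  G(6) - Y(24) = 8 = I
  F(5) - S(18) = 13 = N
  L(11) - S(18) = 19 = T
  G(6) - C(2) = 4 = E
  E(4) - Y(24) = 6 = G
  J(9) - S(18) = 17 = R
  A(0) - S(18) = 8 = I
  V(21) - C(2) = 19 = T
  W(22) - Y(24) = 24 = Y
  X(23) - S(18) = 5 = F
  J(9) - S(18) = 17 = R
  C(2) - C(2) = 0 = A
  K(10) - Y(24) = 12 = M
  W(22) - S(18) = 4 = E
Plaintext: INTEGRITYFRAME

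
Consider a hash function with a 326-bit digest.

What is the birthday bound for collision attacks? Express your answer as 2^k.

Step 1: The birthday paradox gives collision probability ~50% after sqrt(2^n) = 2^(n/2) hashes.
Step 2: For 326-bit output: 2^(326/2) = 2^163.
Step 3: Approximately 2^163 hash computations needed.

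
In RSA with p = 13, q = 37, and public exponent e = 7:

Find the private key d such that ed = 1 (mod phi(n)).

Step 1: n = 13 * 37 = 481.
Step 2: phi(n) = 12 * 36 = 432.
Step 3: Find d such that 7 * d = 1 (mod 432).
Step 4: d = 7^(-1) mod 432 = 247.
Verification: 7 * 247 = 1729 = 4 * 432 + 1.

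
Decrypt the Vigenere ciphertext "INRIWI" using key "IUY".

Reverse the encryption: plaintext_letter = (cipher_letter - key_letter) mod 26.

Step 1: Extend key: IUYIUY
Step 2: Decrypt each letter (c - k) mod 26:
  I(8) - I(8) = (8-8) mod 26 = 0 = A
  N(13) - U(20) = (13-20) mod 26 = 19 = T
  R(17) - Y(24) = (17-24) mod 26 = 19 = T
  I(8) - I(8) = (8-8) mod 26 = 0 = A
  W(22) - U(20) = (22-20) mod 26 = 2 = C
  I(8) - Y(24) = (8-24) mod 26 = 10 = K
Plaintext: ATTACK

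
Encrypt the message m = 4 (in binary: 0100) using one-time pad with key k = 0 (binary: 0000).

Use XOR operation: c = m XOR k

Step 1: Write out the XOR operation bit by bit:
  Message: 0100
  Key:     0000
  XOR:     0100
Step 2: Convert to decimal: 0100 = 4.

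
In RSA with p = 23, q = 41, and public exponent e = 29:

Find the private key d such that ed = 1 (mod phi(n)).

Step 1: n = 23 * 41 = 943.
Step 2: phi(n) = 22 * 40 = 880.
Step 3: Find d such that 29 * d = 1 (mod 880).
Step 4: d = 29^(-1) mod 880 = 789.
Verification: 29 * 789 = 22881 = 26 * 880 + 1.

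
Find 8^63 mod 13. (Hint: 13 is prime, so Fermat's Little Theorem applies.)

Step 1: Since 13 is prime, by Fermat's Little Theorem: 8^12 = 1 (mod 13).
Step 2: Reduce exponent: 63 mod 12 = 3.
Step 3: So 8^63 = 8^3 (mod 13).
Step 4: 8^3 mod 13 = 5.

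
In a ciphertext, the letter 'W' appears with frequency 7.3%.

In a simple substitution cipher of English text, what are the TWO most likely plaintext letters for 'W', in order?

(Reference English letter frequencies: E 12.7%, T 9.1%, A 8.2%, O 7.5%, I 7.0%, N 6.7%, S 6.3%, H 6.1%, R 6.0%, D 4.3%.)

Step 1: Observed frequency of 'W' is 7.3%.
Step 2: Compute distances to each reference frequency and sort:
  O (7.5%): difference = 0.2% <-- BEST
  I (7.0%): difference = 0.3% <-- RUNNER-UP
  N (6.7%): difference = 0.6%
  A (8.2%): difference = 0.9%
  S (6.3%): difference = 1.0%
Step 3: Most likely is 'O' (7.5%, diff 0.2%); second most likely is 'I' (7.0%, diff 0.3%).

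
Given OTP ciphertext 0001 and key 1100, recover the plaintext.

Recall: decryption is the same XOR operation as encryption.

Step 1: XOR ciphertext with key:
  Ciphertext: 0001
  Key:        1100
  XOR:        1101
Step 2: Plaintext = 1101 = 13 in decimal.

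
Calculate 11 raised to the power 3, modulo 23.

Step 1: Compute 11^3 mod 23 step by step, reducing modulo 23 at each step.
  11^1 mod 23 = 11
  11^2 mod 23 = (11 * 11) mod 23 = 6
  11^3 mod 23 = (6 * 11) mod 23 = 20
Step 2: Result = 20.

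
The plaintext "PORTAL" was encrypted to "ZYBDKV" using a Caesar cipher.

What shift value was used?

Step 1: Compare first letters: P (position 15) -> Z (position 25).
Step 2: Shift = (25 - 15) mod 26 = 10.
The shift value is 10.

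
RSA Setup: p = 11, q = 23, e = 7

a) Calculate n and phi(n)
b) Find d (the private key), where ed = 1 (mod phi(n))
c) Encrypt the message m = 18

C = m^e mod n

Step 1: n = 11 * 23 = 253.
Step 2: phi(n) = (11-1)(23-1) = 10 * 22 = 220.
Step 3: Find d = 7^(-1) mod 220 = 63.
  Verify: 7 * 63 = 441 = 1 (mod 220).
Step 4: C = 18^7 mod 253 = 6.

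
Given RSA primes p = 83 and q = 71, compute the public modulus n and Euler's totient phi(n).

Step 1: n = p * q = 83 * 71 = 5893.
Step 2: phi(n) = (p-1)(q-1) = 82 * 70 = 5740.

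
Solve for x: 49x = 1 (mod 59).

Step 1: We need x such that 49 * x = 1 (mod 59).
Step 2: Using the extended Euclidean algorithm or trial:
  49 * 53 = 2597 = 44 * 59 + 1.
Step 3: Since 2597 mod 59 = 1, the inverse is x = 53.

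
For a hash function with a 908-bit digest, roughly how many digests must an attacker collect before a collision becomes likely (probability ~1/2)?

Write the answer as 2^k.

Step 1: The birthday paradox gives collision probability ~50% after sqrt(2^n) = 2^(n/2) hashes.
Step 2: For 908-bit output: 2^(908/2) = 2^454.
Step 3: Approximately 2^454 hash computations needed.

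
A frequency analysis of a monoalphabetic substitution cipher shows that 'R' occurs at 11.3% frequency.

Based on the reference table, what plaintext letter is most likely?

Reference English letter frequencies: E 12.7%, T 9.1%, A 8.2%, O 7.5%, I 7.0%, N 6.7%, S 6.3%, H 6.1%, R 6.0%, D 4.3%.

Step 1: The observed frequency is 11.3%.
Step 2: Compare with English frequencies:
  E: 12.7% (difference: 1.4%) <-- closest
  T: 9.1% (difference: 2.2%)
  A: 8.2% (difference: 3.1%)
  O: 7.5% (difference: 3.8%)
  I: 7.0% (difference: 4.3%)
  N: 6.7% (difference: 4.6%)
  S: 6.3% (difference: 5.0%)
  H: 6.1% (difference: 5.2%)
  R: 6.0% (difference: 5.3%)
  D: 4.3% (difference: 7.0%)
Step 3: 'R' most likely represents 'E' (frequency 12.7%).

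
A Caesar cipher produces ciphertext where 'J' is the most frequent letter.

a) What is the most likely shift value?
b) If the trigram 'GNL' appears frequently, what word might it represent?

Step 1: In English, 'E' is the most frequent letter (12.7%).
Step 2: The most frequent ciphertext letter is 'J' (position 9).
Step 3: Shift = (9 - 4) mod 26 = 5.
Step 4: Decrypt 'GNL' by shifting back 5:
  G -> B
  N -> I
  L -> G
Step 5: 'GNL' decrypts to 'BIG'.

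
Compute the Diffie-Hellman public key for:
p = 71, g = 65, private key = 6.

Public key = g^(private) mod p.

Step 1: A = g^a mod p = 65^6 mod 71.
  65^1 mod 71 = 65
  65^2 mod 71 = (65 * 65) mod 71 = 36
  65^3 mod 71 = (36 * 65) mod 71 = 68
  65^4 mod 71 = (68 * 65) mod 71 = 18
  65^5 mod 71 = (18 * 65) mod 71 = 34
  65^6 mod 71 = (34 * 65) mod 71 = 9
Result: A = 9.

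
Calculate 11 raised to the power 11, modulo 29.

Step 1: Compute 11^11 mod 29 step by step, reducing modulo 29 at each step.
  11^1 mod 29 = 11
  11^2 mod 29 = (11 * 11) mod 29 = 5
  11^3 mod 29 = (5 * 11) mod 29 = 26
  11^4 mod 29 = (26 * 11) mod 29 = 25
  11^5 mod 29 = (25 * 11) mod 29 = 14
  11^6 mod 29 = (14 * 11) mod 29 = 9
  11^7 mod 29 = (9 * 11) mod 29 = 12
  11^8 mod 29 = (12 * 11) mod 29 = 16
  11^9 mod 29 = (16 * 11) mod 29 = 2
  11^10 mod 29 = (2 * 11) mod 29 = 22
  11^11 mod 29 = (22 * 11) mod 29 = 10
Step 2: Result = 10.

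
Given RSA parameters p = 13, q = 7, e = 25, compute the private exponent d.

Step 1: n = 13 * 7 = 91.
Step 2: phi(n) = 12 * 6 = 72.
Step 3: Find d such that 25 * d = 1 (mod 72).
Step 4: d = 25^(-1) mod 72 = 49.
Verification: 25 * 49 = 1225 = 17 * 72 + 1.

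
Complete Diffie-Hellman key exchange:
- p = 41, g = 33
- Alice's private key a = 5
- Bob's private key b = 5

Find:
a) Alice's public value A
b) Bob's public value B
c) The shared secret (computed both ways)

Step 1: A = g^a mod p = 33^5 mod 41 = 32.
Step 2: B = g^b mod p = 33^5 mod 41 = 32.
Step 3: Alice computes s = B^a mod p = 32^5 mod 41 = 32.
Step 4: Bob computes s = A^b mod p = 32^5 mod 41 = 32.
Both sides agree: shared secret = 32.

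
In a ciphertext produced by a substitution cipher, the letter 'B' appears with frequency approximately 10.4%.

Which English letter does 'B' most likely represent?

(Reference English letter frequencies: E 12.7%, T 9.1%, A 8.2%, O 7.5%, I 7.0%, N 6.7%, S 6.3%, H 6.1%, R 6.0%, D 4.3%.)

Step 1: The observed frequency is 10.4%.
Step 2: Compare with English frequencies:
  E: 12.7% (difference: 2.3%)
  T: 9.1% (difference: 1.3%) <-- closest
  A: 8.2% (difference: 2.2%)
  O: 7.5% (difference: 2.9%)
  I: 7.0% (difference: 3.4%)
  N: 6.7% (difference: 3.7%)
  S: 6.3% (difference: 4.1%)
  H: 6.1% (difference: 4.3%)
  R: 6.0% (difference: 4.4%)
  D: 4.3% (difference: 6.1%)
Step 3: 'B' most likely represents 'T' (frequency 9.1%).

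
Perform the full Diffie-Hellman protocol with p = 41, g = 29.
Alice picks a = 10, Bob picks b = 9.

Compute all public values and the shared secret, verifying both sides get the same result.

Step 1: A = g^a mod p = 29^10 mod 41 = 9.
Step 2: B = g^b mod p = 29^9 mod 41 = 30.
Step 3: Alice computes s = B^a mod p = 30^10 mod 41 = 9.
Step 4: Bob computes s = A^b mod p = 9^9 mod 41 = 9.
Both sides agree: shared secret = 9.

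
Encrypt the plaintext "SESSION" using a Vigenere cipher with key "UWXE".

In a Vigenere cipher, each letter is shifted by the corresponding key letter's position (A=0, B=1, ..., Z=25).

Step 1: Repeat key to match plaintext length:
  Plaintext: SESSION
  Key:       UWXEUWX
Step 2: Encrypt each letter:
  S(18) + U(20) = (18+20) mod 26 = 12 = M
  E(4) + W(22) = (4+22) mod 26 = 0 = A
  S(18) + X(23) = (18+23) mod 26 = 15 = P
  S(18) + E(4) = (18+4) mod 26 = 22 = W
  I(8) + U(20) = (8+20) mod 26 = 2 = C
  O(14) + W(22) = (14+22) mod 26 = 10 = K
  N(13) + X(23) = (13+23) mod 26 = 10 = K
Ciphertext: MAPWCKK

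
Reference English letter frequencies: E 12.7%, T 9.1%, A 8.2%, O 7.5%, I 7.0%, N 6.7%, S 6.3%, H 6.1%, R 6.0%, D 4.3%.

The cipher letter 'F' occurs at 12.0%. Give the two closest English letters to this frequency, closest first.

Step 1: Observed frequency of 'F' is 12.0%.
Step 2: Compute distances to each reference frequency and sort:
  E (12.7%): difference = 0.7% <-- BEST
  T (9.1%): difference = 2.9% <-- RUNNER-UP
  A (8.2%): difference = 3.8%
  O (7.5%): difference = 4.5%
  I (7.0%): difference = 5.0%
Step 3: Most likely is 'E' (12.7%, diff 0.7%); second most likely is 'T' (9.1%, diff 2.9%).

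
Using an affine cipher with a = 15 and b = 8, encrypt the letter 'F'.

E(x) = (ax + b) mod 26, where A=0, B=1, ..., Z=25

Step 1: Convert 'F' to number: x = 5.
Step 2: E(5) = (15 * 5 + 8) mod 26 = 83 mod 26 = 5.
Step 3: Convert 5 back to letter: F.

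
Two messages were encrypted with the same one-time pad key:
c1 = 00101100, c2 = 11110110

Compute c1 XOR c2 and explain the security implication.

Step 1: c1 XOR c2 = (m1 XOR k) XOR (m2 XOR k).
Step 2: By XOR associativity/commutativity: = m1 XOR m2 XOR k XOR k = m1 XOR m2.
Step 3: 00101100 XOR 11110110 = 11011010 = 218.
Step 4: The key cancels out! An attacker learns m1 XOR m2 = 218, revealing the relationship between plaintexts.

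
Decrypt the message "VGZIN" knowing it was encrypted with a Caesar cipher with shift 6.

Step 1: Reverse the shift by subtracting 6 from each letter position.
  V (position 21) -> position (21-6) mod 26 = 15 -> P
  G (position 6) -> position (6-6) mod 26 = 0 -> A
  Z (position 25) -> position (25-6) mod 26 = 19 -> T
  I (position 8) -> position (8-6) mod 26 = 2 -> C
  N (position 13) -> position (13-6) mod 26 = 7 -> H
Decrypted message: PATCH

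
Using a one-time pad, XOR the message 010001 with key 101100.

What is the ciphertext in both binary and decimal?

Step 1: Write out the XOR operation bit by bit:
  Message: 010001
  Key:     101100
  XOR:     111101
Step 2: Convert to decimal: 111101 = 61.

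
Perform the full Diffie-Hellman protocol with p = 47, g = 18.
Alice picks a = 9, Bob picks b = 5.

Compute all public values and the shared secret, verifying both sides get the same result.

Step 1: A = g^a mod p = 18^9 mod 47 = 17.
Step 2: B = g^b mod p = 18^5 mod 47 = 27.
Step 3: Alice computes s = B^a mod p = 27^9 mod 47 = 34.
Step 4: Bob computes s = A^b mod p = 17^5 mod 47 = 34.
Both sides agree: shared secret = 34.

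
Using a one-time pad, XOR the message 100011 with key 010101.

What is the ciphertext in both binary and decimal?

Step 1: Write out the XOR operation bit by bit:
  Message: 100011
  Key:     010101
  XOR:     110110
Step 2: Convert to decimal: 110110 = 54.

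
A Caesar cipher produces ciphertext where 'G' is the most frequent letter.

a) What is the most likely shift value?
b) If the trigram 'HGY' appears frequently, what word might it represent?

Step 1: In English, 'E' is the most frequent letter (12.7%).
Step 2: The most frequent ciphertext letter is 'G' (position 6).
Step 3: Shift = (6 - 4) mod 26 = 2.
Step 4: Decrypt 'HGY' by shifting back 2:
  H -> F
  G -> E
  Y -> W
Step 5: 'HGY' decrypts to 'FEW'.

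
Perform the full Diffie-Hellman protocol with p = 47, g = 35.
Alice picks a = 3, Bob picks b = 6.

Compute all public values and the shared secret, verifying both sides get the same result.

Step 1: A = g^a mod p = 35^3 mod 47 = 11.
Step 2: B = g^b mod p = 35^6 mod 47 = 27.
Step 3: Alice computes s = B^a mod p = 27^3 mod 47 = 37.
Step 4: Bob computes s = A^b mod p = 11^6 mod 47 = 37.
Both sides agree: shared secret = 37.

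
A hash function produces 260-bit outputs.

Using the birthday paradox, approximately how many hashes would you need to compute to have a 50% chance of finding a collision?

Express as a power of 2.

Step 1: The birthday paradox gives collision probability ~50% after sqrt(2^n) = 2^(n/2) hashes.
Step 2: For 260-bit output: 2^(260/2) = 2^130.
Step 3: Approximately 2^130 hash computations needed.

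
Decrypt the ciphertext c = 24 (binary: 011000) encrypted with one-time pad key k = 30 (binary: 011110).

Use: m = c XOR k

Step 1: XOR ciphertext with key:
  Ciphertext: 011000
  Key:        011110
  XOR:        000110
Step 2: Plaintext = 000110 = 6 in decimal.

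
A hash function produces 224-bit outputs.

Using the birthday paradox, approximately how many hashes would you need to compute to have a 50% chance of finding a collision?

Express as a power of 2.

Step 1: The birthday paradox gives collision probability ~50% after sqrt(2^n) = 2^(n/2) hashes.
Step 2: For 224-bit output: 2^(224/2) = 2^112.
Step 3: Approximately 2^112 hash computations needed.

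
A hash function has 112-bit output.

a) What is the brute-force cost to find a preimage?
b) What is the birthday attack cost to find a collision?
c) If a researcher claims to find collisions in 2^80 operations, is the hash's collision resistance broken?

Step 1: Preimage resistance requires brute-force of 2^112 operations.
Step 2: Collision resistance (birthday bound) = 2^(112/2) = 2^56.
Step 3: The claimed attack costs 2^80 operations.
Step 4: Since 2^80 >= 2^56, the claimed attack is no faster than the generic birthday attack, so this does not break collision resistance.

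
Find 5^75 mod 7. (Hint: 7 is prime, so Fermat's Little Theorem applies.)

Step 1: Since 7 is prime, by Fermat's Little Theorem: 5^6 = 1 (mod 7).
Step 2: Reduce exponent: 75 mod 6 = 3.
Step 3: So 5^75 = 5^3 (mod 7).
Step 4: 5^3 mod 7 = 6.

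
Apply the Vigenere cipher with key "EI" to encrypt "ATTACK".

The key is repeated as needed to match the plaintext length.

Step 1: Repeat key to match plaintext length:
  Plaintext: ATTACK
  Key:       EIEIEI
Step 2: Encrypt each letter:
  A(0) + E(4) = (0+4) mod 26 = 4 = E
  T(19) + I(8) = (19+8) mod 26 = 1 = B
  T(19) + E(4) = (19+4) mod 26 = 23 = X
  A(0) + I(8) = (0+8) mod 26 = 8 = I
  C(2) + E(4) = (2+4) mod 26 = 6 = G
  K(10) + I(8) = (10+8) mod 26 = 18 = S
Ciphertext: EBXIGS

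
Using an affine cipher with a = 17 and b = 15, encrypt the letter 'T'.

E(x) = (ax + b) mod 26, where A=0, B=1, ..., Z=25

Step 1: Convert 'T' to number: x = 19.
Step 2: E(19) = (17 * 19 + 15) mod 26 = 338 mod 26 = 0.
Step 3: Convert 0 back to letter: A.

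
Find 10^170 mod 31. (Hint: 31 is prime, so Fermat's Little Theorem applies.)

Step 1: Since 31 is prime, by Fermat's Little Theorem: 10^30 = 1 (mod 31).
Step 2: Reduce exponent: 170 mod 30 = 20.
Step 3: So 10^170 = 10^20 (mod 31).
Step 4: 10^20 mod 31 = 25.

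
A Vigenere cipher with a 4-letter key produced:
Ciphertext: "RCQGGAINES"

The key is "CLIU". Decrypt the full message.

Step 1: Key 'CLIU' has length 4. Extended key: CLIUCLIUCL
Step 2: Decrypt each position:
  R(17) - C(2) = 15 = P
  C(2) - L(11) = 17 = R
  Q(16) - I(8) = 8 = I
  G(6) - U(20) = 12 = M
  G(6) - C(2) = 4 = E
  A(0) - L(11) = 15 = P
  I(8) - I(8) = 0 = A
  N(13) - U(20) = 19 = T
  E(4) - C(2) = 2 = C
  S(18) - L(11) = 7 = H
Plaintext: PRIMEPATCH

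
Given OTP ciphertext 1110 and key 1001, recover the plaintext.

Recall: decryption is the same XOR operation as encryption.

Step 1: XOR ciphertext with key:
  Ciphertext: 1110
  Key:        1001
  XOR:        0111
Step 2: Plaintext = 0111 = 7 in decimal.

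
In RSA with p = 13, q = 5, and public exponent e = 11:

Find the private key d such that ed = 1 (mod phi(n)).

Step 1: n = 13 * 5 = 65.
Step 2: phi(n) = 12 * 4 = 48.
Step 3: Find d such that 11 * d = 1 (mod 48).
Step 4: d = 11^(-1) mod 48 = 35.
Verification: 11 * 35 = 385 = 8 * 48 + 1.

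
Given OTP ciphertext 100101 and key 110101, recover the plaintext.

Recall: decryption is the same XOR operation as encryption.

Step 1: XOR ciphertext with key:
  Ciphertext: 100101
  Key:        110101
  XOR:        010000
Step 2: Plaintext = 010000 = 16 in decimal.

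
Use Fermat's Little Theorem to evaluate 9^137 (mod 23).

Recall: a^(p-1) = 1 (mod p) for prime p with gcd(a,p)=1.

Step 1: Since 23 is prime, by Fermat's Little Theorem: 9^22 = 1 (mod 23).
Step 2: Reduce exponent: 137 mod 22 = 5.
Step 3: So 9^137 = 9^5 (mod 23).
Step 4: 9^5 mod 23 = 8.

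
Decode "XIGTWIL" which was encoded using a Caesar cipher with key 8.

Step 1: Reverse the shift by subtracting 8 from each letter position.
  X (position 23) -> position (23-8) mod 26 = 15 -> P
  I (position 8) -> position (8-8) mod 26 = 0 -> A
  G (position 6) -> position (6-8) mod 26 = 24 -> Y
  T (position 19) -> position (19-8) mod 26 = 11 -> L
  W (position 22) -> position (22-8) mod 26 = 14 -> O
  I (position 8) -> position (8-8) mod 26 = 0 -> A
  L (position 11) -> position (11-8) mod 26 = 3 -> D
Decrypted message: PAYLOAD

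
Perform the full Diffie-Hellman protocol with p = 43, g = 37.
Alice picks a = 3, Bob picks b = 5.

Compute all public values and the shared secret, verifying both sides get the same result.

Step 1: A = g^a mod p = 37^3 mod 43 = 42.
Step 2: B = g^b mod p = 37^5 mod 43 = 7.
Step 3: Alice computes s = B^a mod p = 7^3 mod 43 = 42.
Step 4: Bob computes s = A^b mod p = 42^5 mod 43 = 42.
Both sides agree: shared secret = 42.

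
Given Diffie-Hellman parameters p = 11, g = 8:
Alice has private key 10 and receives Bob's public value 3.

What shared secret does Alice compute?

Step 1: s = B^a mod p = 3^10 mod 11.
  3^1 mod 11 = 3
  3^2 mod 11 = (3 * 3) mod 11 = 9
  3^3 mod 11 = (9 * 3) mod 11 = 5
  3^4 mod 11 = (5 * 3) mod 11 = 4
  3^5 mod 11 = (4 * 3) mod 11 = 1
  3^6 mod 11 = (1 * 3) mod 11 = 3
  3^7 mod 11 = (3 * 3) mod 11 = 9
  3^8 mod 11 = (9 * 3) mod 11 = 5
  3^9 mod 11 = (5 * 3) mod 11 = 4
  3^10 mod 11 = (4 * 3) mod 11 = 1
Result: shared secret = 1.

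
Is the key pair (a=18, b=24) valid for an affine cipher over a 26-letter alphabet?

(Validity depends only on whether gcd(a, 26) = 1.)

Step 1: Compute gcd(18, 26).
Step 2: gcd(18, 26) = 2.
Since gcd = 2 != 1, 18 shares a common factor with 26, so it cannot be used.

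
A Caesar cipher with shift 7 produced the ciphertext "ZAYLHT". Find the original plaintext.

Step 1: Reverse the shift by subtracting 7 from each letter position.
  Z (position 25) -> position (25-7) mod 26 = 18 -> S
  A (position 0) -> position (0-7) mod 26 = 19 -> T
  Y (position 24) -> position (24-7) mod 26 = 17 -> R
  L (position 11) -> position (11-7) mod 26 = 4 -> E
  H (position 7) -> position (7-7) mod 26 = 0 -> A
  T (position 19) -> position (19-7) mod 26 = 12 -> M
Decrypted message: STREAM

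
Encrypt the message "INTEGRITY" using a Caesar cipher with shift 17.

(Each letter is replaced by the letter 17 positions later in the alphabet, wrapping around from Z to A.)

Step 1: For each letter, shift forward by 17 positions (mod 26).
  I (position 8) -> position (8+17) mod 26 = 25 -> Z
  N (position 13) -> position (13+17) mod 26 = 4 -> E
  T (position 19) -> position (19+17) mod 26 = 10 -> K
  E (position 4) -> position (4+17) mod 26 = 21 -> V
  G (position 6) -> position (6+17) mod 26 = 23 -> X
  R (position 17) -> position (17+17) mod 26 = 8 -> I
  I (position 8) -> position (8+17) mod 26 = 25 -> Z
  T (position 19) -> position (19+17) mod 26 = 10 -> K
  Y (position 24) -> position (24+17) mod 26 = 15 -> P
Result: ZEKVXIZKP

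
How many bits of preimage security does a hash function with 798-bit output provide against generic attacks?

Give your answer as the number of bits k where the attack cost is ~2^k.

Step 1: The hash has a 798-bit output.
Step 2: Preimage resistance means: given a digest h(x), it should be infeasible to find any input that hashes to it.
With a 798-bit output there are 2^798 possible digests, so a generic brute-force preimage search costs about 2^798 evaluations.
Step 3: Security level = 798 bits.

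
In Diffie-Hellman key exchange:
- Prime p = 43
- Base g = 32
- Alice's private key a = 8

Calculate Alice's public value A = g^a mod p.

Step 1: A = g^a mod p = 32^8 mod 43.
  32^1 mod 43 = 32
  32^2 mod 43 = (32 * 32) mod 43 = 35
  32^3 mod 43 = (35 * 32) mod 43 = 2
  32^4 mod 43 = (2 * 32) mod 43 = 21
  32^5 mod 43 = (21 * 32) mod 43 = 27
  32^6 mod 43 = (27 * 32) mod 43 = 4
  32^7 mod 43 = (4 * 32) mod 43 = 42
  32^8 mod 43 = (42 * 32) mod 43 = 11
Result: A = 11.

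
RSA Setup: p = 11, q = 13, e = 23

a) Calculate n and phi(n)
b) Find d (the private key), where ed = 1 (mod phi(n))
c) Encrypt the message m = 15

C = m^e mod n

Step 1: n = 11 * 13 = 143.
Step 2: phi(n) = (11-1)(13-1) = 10 * 12 = 120.
Step 3: Find d = 23^(-1) mod 120 = 47.
  Verify: 23 * 47 = 1081 = 1 (mod 120).
Step 4: C = 15^23 mod 143 = 20.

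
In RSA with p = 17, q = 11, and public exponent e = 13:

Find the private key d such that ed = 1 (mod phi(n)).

Step 1: n = 17 * 11 = 187.
Step 2: phi(n) = 16 * 10 = 160.
Step 3: Find d such that 13 * d = 1 (mod 160).
Step 4: d = 13^(-1) mod 160 = 37.
Verification: 13 * 37 = 481 = 3 * 160 + 1.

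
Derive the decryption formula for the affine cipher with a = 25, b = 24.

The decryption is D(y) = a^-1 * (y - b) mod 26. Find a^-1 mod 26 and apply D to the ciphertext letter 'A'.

Step 1: Find a^-1, the modular inverse of 25 mod 26.
Step 2: We need 25 * a^-1 = 1 (mod 26).
Step 3: 25 * 25 = 625 = 24 * 26 + 1, so a^-1 = 25.
Step 4: D(y) = 25(y - 24) mod 26.
Step 5: Apply to 'A' (y = 0): D(0) = 25 * (0 - 24) mod 26 = 25 * -24 mod 26 = 24 -> 'Y'.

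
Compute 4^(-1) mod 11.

Step 1: We need x such that 4 * x = 1 (mod 11).
Step 2: Using the extended Euclidean algorithm or trial:
  4 * 3 = 12 = 1 * 11 + 1.
Step 3: Since 12 mod 11 = 1, the inverse is x = 3.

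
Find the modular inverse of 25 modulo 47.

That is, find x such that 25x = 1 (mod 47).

Step 1: We need x such that 25 * x = 1 (mod 47).
Step 2: Using the extended Euclidean algorithm or trial:
  25 * 32 = 800 = 17 * 47 + 1.
Step 3: Since 800 mod 47 = 1, the inverse is x = 32.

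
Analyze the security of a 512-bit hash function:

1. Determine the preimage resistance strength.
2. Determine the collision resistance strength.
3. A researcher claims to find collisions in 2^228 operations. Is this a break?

Step 1: Preimage resistance requires brute-force of 2^512 operations.
Step 2: Collision resistance (birthday bound) = 2^(512/2) = 2^256.
Step 3: The claimed attack costs 2^228 operations.
Step 4: Since 2^228 < 2^256, the claimed attack beats the generic birthday bound, so collision resistance is broken.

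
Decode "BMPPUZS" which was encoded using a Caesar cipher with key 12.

Step 1: Reverse the shift by subtracting 12 from each letter position.
  B (position 1) -> position (1-12) mod 26 = 15 -> P
  M (position 12) -> position (12-12) mod 26 = 0 -> A
  P (position 15) -> position (15-12) mod 26 = 3 -> D
  P (position 15) -> position (15-12) mod 26 = 3 -> D
  U (position 20) -> position (20-12) mod 26 = 8 -> I
  Z (position 25) -> position (25-12) mod 26 = 13 -> N
  S (position 18) -> position (18-12) mod 26 = 6 -> G
Decrypted message: PADDING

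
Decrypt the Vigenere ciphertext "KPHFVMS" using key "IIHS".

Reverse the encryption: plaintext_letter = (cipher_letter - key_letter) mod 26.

Step 1: Extend key: IIHSIIH
Step 2: Decrypt each letter (c - k) mod 26:
  K(10) - I(8) = (10-8) mod 26 = 2 = C
  P(15) - I(8) = (15-8) mod 26 = 7 = H
  H(7) - H(7) = (7-7) mod 26 = 0 = A
  F(5) - S(18) = (5-18) mod 26 = 13 = N
  V(21) - I(8) = (21-8) mod 26 = 13 = N
  M(12) - I(8) = (12-8) mod 26 = 4 = E
  S(18) - H(7) = (18-7) mod 26 = 11 = L
Plaintext: CHANNEL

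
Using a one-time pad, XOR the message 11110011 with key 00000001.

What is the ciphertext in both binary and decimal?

Step 1: Write out the XOR operation bit by bit:
  Message: 11110011
  Key:     00000001
  XOR:     11110010
Step 2: Convert to decimal: 11110010 = 242.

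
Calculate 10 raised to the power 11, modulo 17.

Step 1: Compute 10^11 mod 17 step by step, reducing modulo 17 at each step.
  10^1 mod 17 = 10
  10^2 mod 17 = (10 * 10) mod 17 = 15
  10^3 mod 17 = (15 * 10) mod 17 = 14
  10^4 mod 17 = (14 * 10) mod 17 = 4
  10^5 mod 17 = (4 * 10) mod 17 = 6
  10^6 mod 17 = (6 * 10) mod 17 = 9
  10^7 mod 17 = (9 * 10) mod 17 = 5
  10^8 mod 17 = (5 * 10) mod 17 = 16
  10^9 mod 17 = (16 * 10) mod 17 = 7
  10^10 mod 17 = (7 * 10) mod 17 = 2
  10^11 mod 17 = (2 * 10) mod 17 = 3
Step 2: Result = 3.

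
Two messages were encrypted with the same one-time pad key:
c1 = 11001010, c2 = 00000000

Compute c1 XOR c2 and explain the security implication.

Step 1: c1 XOR c2 = (m1 XOR k) XOR (m2 XOR k).
Step 2: By XOR associativity/commutativity: = m1 XOR m2 XOR k XOR k = m1 XOR m2.
Step 3: 11001010 XOR 00000000 = 11001010 = 202.
Step 4: The key cancels out! An attacker learns m1 XOR m2 = 202, revealing the relationship between plaintexts.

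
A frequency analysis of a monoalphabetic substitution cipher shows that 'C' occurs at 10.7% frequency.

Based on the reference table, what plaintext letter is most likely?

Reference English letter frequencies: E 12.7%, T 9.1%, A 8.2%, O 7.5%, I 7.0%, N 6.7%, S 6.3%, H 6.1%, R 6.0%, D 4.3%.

Step 1: The observed frequency is 10.7%.
Step 2: Compare with English frequencies:
  E: 12.7% (difference: 2.0%)
  T: 9.1% (difference: 1.6%) <-- closest
  A: 8.2% (difference: 2.5%)
  O: 7.5% (difference: 3.2%)
  I: 7.0% (difference: 3.7%)
  N: 6.7% (difference: 4.0%)
  S: 6.3% (difference: 4.4%)
  H: 6.1% (difference: 4.6%)
  R: 6.0% (difference: 4.7%)
  D: 4.3% (difference: 6.4%)
Step 3: 'C' most likely represents 'T' (frequency 9.1%).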